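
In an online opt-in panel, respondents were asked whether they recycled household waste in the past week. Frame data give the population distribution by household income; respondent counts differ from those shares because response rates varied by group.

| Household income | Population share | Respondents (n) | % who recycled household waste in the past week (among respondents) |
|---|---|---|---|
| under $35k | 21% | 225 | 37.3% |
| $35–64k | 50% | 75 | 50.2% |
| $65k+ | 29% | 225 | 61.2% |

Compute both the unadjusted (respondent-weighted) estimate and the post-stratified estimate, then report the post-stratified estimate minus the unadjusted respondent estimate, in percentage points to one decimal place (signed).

+1.3 percentage points

Naive respondent-only estimate (weights = respondent counts):
  (225/525)×37.3 + (75/525)×50.2 + (225/525)×61.2 = 49.3857%
Post-stratified estimate weights by population shares:
  0.21×37.3 + 0.5×50.2 + 0.29×61.2 = 50.681%
Difference = 50.681 − 49.3857 = 1.2953 pp.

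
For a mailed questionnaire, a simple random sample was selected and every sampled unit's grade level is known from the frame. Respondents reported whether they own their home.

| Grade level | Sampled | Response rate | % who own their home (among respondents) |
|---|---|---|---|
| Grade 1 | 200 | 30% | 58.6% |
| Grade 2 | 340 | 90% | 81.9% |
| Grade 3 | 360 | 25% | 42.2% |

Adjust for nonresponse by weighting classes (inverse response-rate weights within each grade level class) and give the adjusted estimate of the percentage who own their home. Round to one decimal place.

Weighting each respondent by the inverse class response rate inflates each class back to its sampled size, so the class weight is n_sampled:
  Grade 1: 200 × 58.6 = 11,720
  Grade 2: 340 × 81.9 = 27846
  Grade 3: 360 × 42.2 = 15192
Adjusted estimate = 54758 / 900 = 60.8422 → 60.8%.

60.8%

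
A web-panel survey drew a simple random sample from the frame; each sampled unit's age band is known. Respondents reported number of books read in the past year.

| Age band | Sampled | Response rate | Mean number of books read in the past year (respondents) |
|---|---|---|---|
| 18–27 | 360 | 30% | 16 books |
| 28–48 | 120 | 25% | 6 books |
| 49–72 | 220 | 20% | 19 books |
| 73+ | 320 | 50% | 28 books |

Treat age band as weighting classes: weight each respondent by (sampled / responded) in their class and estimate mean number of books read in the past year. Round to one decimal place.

With weight = n_sampled/n_responded per class, the weighted class total is n_sampled:
  18–27: 360 × 16 = 5760
  28–48: 120 × 6 = 720
  49–72: 220 × 19 = 4180
  73+: 320 × 28 = 8960
Adjusted estimate = 19,620 / 1,020 = 19.2353 → 19.2.

19.2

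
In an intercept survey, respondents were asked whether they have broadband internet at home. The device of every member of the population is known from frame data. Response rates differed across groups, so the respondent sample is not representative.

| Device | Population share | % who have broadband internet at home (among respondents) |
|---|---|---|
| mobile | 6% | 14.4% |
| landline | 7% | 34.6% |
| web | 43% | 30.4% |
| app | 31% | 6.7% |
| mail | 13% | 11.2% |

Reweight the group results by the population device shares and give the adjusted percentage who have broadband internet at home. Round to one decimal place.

Reweight to the known device distribution:
  mobile: 0.06 × 14.4 = 0.864
  landline: 0.07 × 34.6 = 2.422
  web: 0.43 × 30.4 = 13.072
  app: 0.31 × 6.7 = 2.077
  mail: 0.13 × 11.2 = 1.456
Post-stratified estimate = 19.891 → 19.9%.

19.9%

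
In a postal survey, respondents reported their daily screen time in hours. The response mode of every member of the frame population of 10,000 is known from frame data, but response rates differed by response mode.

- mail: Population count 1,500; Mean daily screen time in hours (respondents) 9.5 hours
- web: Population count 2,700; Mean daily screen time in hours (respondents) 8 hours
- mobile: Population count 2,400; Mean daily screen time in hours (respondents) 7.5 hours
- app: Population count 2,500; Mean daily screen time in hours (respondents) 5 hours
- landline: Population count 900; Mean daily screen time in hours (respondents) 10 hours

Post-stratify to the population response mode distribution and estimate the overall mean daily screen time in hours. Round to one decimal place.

Post-stratification weights by population share, not respondent share:
  mail: (1,500/10,000) × 9.5 = 1.425
  web: (2,700/10,000) × 8 = 2.16
  mobile: (2,400/10,000) × 7.5 = 1.8
  app: (2,500/10,000) × 5 = 1.25
  landline: (900/10,000) × 10 = 0.9
Post-stratified estimate = 7.535 → 7.5.

7.5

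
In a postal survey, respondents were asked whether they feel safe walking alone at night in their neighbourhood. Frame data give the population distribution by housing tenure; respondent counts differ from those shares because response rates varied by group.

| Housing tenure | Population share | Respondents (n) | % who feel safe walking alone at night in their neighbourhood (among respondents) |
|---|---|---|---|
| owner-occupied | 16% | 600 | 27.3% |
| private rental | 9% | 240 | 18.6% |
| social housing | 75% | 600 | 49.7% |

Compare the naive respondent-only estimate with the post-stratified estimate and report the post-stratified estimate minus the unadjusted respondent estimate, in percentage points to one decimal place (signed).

Without adjustment, the pooled respondent share is:
  (600/1440)×27.3 + (240/1440)×18.6 + (600/1440)×49.7 = 35.1833%
Post-stratified estimate weights by population shares:
  0.16×27.3 + 0.09×18.6 + 0.75×49.7 = 43.317%
Difference = 43.317 − 35.1833 = 8.1337 pp.

+8.1 percentage points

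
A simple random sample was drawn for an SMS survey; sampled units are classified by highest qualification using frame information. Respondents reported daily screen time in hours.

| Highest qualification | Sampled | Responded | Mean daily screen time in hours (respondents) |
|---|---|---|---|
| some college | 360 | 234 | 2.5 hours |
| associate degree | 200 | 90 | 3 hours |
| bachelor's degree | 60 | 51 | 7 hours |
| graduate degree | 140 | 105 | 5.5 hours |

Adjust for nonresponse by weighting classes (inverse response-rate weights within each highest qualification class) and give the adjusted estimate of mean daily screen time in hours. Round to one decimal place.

Response rates by class: some college 234/360 = 65%, associate degree 90/200 = 45%, bachelor's degree 51/60 = 85%, graduate degree 105/140 = 75%.
Weighting each respondent by the inverse class response rate inflates each class back to its sampled size, so the class weight is n_sampled:
  some college: 360 × 2.5 = 900
  associate degree: 200 × 3 = 600
  bachelor's degree: 60 × 7 = 420
  graduate degree: 140 × 5.5 = 770
Adjusted estimate = 2690 / 760 = 3.53947 → 3.5.

3.5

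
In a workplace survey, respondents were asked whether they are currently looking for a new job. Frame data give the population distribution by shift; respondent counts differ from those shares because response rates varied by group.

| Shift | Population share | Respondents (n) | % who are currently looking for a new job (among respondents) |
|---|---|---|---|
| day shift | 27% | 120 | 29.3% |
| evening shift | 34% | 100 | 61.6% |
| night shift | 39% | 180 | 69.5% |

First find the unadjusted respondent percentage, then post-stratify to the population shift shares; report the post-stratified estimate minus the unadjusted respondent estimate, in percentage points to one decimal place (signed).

Unadjusted (pooled respondent) estimate weights by respondent counts:
  (120/400)×29.3 + (100/400)×61.6 + (180/400)×69.5 = 55.465%
Post-stratified estimate weights by population shares:
  0.27×29.3 + 0.34×61.6 + 0.39×69.5 = 55.96%
Difference = 55.96 − 55.465 = 0.495 pp.

+0.5 percentage points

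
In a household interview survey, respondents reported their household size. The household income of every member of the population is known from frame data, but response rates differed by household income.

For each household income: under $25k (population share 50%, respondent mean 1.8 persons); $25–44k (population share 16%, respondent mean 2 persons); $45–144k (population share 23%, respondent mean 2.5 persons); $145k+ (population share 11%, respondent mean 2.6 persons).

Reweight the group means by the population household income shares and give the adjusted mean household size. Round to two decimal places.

Reweight to the known household income distribution:
  under $25k: 0.5 × 1.8 = 0.9
  $25–44k: 0.16 × 2 = 0.32
  $45–144k: 0.23 × 2.5 = 0.575
  $145k+: 0.11 × 2.6 = 0.286
Post-stratified estimate = 2.081 → 2.08.

2.08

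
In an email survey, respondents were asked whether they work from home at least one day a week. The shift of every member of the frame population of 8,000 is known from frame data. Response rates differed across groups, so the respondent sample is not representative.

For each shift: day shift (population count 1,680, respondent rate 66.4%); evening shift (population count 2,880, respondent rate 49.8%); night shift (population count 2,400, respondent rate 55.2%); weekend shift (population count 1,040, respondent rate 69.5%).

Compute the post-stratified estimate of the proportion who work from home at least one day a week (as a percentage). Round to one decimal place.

57.5%

Post-stratification weights by population share, not respondent share:
  day shift: (1,680/8,000) × 66.4 = 13.944
  evening shift: (2,880/8,000) × 49.8 = 17.928
  night shift: (2,400/8,000) × 55.2 = 16.56
  weekend shift: (1,040/8,000) × 69.5 = 9.035
Post-stratified estimate = 57.467 → 57.5%.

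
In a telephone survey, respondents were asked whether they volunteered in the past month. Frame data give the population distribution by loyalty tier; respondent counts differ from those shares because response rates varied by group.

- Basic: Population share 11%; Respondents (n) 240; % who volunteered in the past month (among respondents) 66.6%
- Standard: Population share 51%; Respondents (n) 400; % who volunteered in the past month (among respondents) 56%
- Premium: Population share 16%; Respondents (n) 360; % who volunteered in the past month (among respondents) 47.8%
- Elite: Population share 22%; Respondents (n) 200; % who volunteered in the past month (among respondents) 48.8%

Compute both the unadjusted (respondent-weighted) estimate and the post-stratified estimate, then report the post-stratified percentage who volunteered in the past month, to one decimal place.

Without adjustment, the pooled respondent share is:
  (240/1200)×66.6 + (400/1200)×56 + (360/1200)×47.8 + (200/1200)×48.8 = 54.46%
Post-stratifying to population shares instead:
  0.11×66.6 + 0.51×56 + 0.16×47.8 + 0.22×48.8 = 54.27%

54.3%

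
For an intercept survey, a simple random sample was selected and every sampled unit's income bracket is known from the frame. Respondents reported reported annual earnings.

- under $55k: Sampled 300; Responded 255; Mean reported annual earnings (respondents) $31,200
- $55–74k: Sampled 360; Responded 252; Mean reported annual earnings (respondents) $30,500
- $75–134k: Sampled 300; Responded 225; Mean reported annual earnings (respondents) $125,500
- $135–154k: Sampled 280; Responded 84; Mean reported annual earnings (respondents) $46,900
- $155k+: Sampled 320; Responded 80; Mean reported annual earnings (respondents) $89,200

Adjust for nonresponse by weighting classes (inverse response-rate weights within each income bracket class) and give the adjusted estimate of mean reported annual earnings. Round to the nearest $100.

Response rates by class: under $55k 255/300 = 85%, $55–74k 252/360 = 70%, $75–134k 225/300 = 75%, $135–154k 84/280 = 30%, $155k+ 80/320 = 25%.
Weighting each respondent by the inverse class response rate inflates each class back to its sampled size, so the class weight is n_sampled:
  under $55k: 300 × 31,200 = 9,360,000
  $55–74k: 360 × 30,500 = 10,980,000
  $75–134k: 300 × 125,500 = 37,650,000
  $135–154k: 280 × 46,900 = 13,132,000
  $155k+: 320 × 89,200 = 28,544,000
Adjusted estimate = 99,666,000 / 1,560 = 63888.5 → $63,900.

$63,900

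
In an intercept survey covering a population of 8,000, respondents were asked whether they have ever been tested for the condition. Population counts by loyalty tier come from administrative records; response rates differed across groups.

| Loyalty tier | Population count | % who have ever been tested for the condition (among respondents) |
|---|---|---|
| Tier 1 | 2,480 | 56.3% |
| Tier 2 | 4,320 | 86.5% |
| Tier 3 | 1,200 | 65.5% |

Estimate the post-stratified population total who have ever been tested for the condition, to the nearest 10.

5,920

Estimated count per cell = population count × respondent percentage:
  Tier 1: 2,480 × 56.3% = 1396.24
  Tier 2: 4,320 × 86.5% = 3736.8
  Tier 3: 1,200 × 65.5% = 786
Estimated total = 5919.04 → 5,920.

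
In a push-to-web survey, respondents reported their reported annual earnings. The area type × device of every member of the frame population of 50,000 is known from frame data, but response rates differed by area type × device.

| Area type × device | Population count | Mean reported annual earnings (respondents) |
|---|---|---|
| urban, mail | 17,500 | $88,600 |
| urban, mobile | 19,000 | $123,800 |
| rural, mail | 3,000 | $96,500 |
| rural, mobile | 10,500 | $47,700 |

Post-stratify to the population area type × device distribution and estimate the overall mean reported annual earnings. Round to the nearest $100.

Post-stratification weights by population share, not respondent share:
  urban, mail: (17,500/50,000) × 88,600 = 31,010
  urban, mobile: (19,000/50,000) × 123,800 = 47,044
  rural, mail: (3,000/50,000) × 96,500 = 5790
  rural, mobile: (10,500/50,000) × 47,700 = 10,017
Post-stratified estimate = 93,861 → $93,900.

$93,900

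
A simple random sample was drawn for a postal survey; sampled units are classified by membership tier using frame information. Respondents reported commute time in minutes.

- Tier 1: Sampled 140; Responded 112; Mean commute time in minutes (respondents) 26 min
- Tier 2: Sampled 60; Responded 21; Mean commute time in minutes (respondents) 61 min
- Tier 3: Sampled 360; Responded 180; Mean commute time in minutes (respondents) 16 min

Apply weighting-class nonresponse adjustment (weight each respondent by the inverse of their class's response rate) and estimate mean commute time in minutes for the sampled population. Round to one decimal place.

Class response rates: Tier 1 112/140 = 80%, Tier 2 21/60 = 35%, Tier 3 180/360 = 50%.
With weight = n_sampled/n_responded per class, the weighted class total is n_sampled:
  Tier 1: 140 × 26 = 3640
  Tier 2: 60 × 61 = 3660
  Tier 3: 360 × 16 = 5760
Adjusted estimate = 13,060 / 560 = 23.3214 → 23.3.

23.3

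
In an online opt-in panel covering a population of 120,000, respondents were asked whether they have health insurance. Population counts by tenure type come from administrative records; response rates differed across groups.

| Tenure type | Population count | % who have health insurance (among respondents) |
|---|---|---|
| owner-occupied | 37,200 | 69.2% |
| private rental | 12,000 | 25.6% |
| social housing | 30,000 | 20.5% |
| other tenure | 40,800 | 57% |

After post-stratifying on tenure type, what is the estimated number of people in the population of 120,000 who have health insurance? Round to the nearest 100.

58,200

Estimated count per cell = population count × respondent percentage:
  owner-occupied: 37,200 × 69.2% = 25742.4
  private rental: 12,000 × 25.6% = 3072
  social housing: 30,000 × 20.5% = 6150
  other tenure: 40,800 × 57% = 23,256
Estimated total = 58220.4 → 58,200.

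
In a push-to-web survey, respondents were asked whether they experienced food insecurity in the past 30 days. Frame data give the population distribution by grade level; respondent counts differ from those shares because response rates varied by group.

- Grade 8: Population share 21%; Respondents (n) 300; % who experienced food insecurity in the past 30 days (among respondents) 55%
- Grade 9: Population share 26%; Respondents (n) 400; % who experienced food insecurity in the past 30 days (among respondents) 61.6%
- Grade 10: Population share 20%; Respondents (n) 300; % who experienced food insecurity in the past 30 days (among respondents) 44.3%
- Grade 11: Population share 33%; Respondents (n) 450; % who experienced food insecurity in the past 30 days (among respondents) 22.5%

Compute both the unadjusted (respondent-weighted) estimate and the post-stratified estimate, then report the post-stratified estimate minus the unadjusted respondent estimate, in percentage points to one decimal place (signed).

-0.7 percentage points

Unadjusted (pooled respondent) estimate weights by respondent counts:
  (300/1450)×55 + (400/1450)×61.6 + (300/1450)×44.3 + (450/1450)×22.5 = 44.5207%
Post-stratified estimate weights by population shares:
  0.21×55 + 0.26×61.6 + 0.2×44.3 + 0.33×22.5 = 43.851%
Difference = 43.851 − 44.5207 = -0.6697 pp.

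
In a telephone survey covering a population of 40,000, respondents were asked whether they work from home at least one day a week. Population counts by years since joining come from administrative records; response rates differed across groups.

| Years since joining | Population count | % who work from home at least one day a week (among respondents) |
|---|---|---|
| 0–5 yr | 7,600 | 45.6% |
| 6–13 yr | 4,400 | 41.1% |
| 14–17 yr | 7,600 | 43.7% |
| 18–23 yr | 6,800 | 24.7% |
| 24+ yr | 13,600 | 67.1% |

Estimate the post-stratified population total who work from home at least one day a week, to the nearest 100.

19,400

Each cell contributes its population count × the respondent rate:
  0–5 yr: 7,600 × 45.6% = 3465.6
  6–13 yr: 4,400 × 41.1% = 1808.4
  14–17 yr: 7,600 × 43.7% = 3321.2
  18–23 yr: 6,800 × 24.7% = 1679.6
  24+ yr: 13,600 × 67.1% = 9125.6
Estimated total = 19400.4 → 19,400.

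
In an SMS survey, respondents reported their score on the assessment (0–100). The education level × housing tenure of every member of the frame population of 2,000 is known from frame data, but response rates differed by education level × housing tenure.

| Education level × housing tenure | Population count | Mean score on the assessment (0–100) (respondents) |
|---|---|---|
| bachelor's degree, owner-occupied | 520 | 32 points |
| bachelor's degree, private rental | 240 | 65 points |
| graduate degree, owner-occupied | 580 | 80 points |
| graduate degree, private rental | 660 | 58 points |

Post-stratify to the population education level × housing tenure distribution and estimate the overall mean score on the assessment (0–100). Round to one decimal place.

Each cell contributes population-share × respondent value:
  bachelor's degree, owner-occupied: (520/2,000) × 32 = 8.32
  bachelor's degree, private rental: (240/2,000) × 65 = 7.8
  graduate degree, owner-occupied: (580/2,000) × 80 = 23.2
  graduate degree, private rental: (660/2,000) × 58 = 19.14
Post-stratified estimate = 58.46 → 58.5.

58.5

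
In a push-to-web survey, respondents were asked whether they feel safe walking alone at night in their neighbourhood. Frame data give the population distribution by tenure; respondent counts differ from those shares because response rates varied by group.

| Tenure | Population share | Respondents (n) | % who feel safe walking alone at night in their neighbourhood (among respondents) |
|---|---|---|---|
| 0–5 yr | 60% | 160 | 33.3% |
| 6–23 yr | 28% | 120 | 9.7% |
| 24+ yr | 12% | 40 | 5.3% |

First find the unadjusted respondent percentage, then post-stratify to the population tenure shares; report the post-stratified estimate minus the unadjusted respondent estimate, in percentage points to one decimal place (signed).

+2.4 percentage points

Without adjustment, the pooled respondent share is:
  (160/320)×33.3 + (120/320)×9.7 + (40/320)×5.3 = 20.95%
Post-stratifying to population shares instead:
  0.6×33.3 + 0.28×9.7 + 0.12×5.3 = 23.332%
Difference = 23.332 − 20.95 = 2.382 pp.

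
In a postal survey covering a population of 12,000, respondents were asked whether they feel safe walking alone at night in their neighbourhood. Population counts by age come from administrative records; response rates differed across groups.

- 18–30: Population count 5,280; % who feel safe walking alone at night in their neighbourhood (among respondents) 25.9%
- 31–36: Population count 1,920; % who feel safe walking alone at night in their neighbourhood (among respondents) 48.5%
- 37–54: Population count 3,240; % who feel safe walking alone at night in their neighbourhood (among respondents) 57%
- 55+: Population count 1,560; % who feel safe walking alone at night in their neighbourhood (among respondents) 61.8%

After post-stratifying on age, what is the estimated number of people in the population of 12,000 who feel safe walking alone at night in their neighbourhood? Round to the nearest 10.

Apply each group's respondent rate to its population count:
  18–30: 5,280 × 25.9% = 1367.52
  31–36: 1,920 × 48.5% = 931.2
  37–54: 3,240 × 57% = 1846.8
  55+: 1,560 × 61.8% = 964.08
Estimated total = 5109.6 → 5,110.

5,110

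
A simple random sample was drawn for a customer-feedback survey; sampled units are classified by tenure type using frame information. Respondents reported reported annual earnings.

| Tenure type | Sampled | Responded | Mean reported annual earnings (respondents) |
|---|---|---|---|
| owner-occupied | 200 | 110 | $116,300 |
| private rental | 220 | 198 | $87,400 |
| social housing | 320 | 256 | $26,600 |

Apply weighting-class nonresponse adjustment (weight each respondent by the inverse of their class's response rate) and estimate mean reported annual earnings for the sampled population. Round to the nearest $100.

Response rates by class: owner-occupied 110/200 = 55%, private rental 198/220 = 90%, social housing 256/320 = 80%.
Weighting each respondent by the inverse class response rate inflates each class back to its sampled size, so the class weight is n_sampled:
  owner-occupied: 200 × 116,300 = 23,260,000
  private rental: 220 × 87,400 = 19,228,000
  social housing: 320 × 26,600 = 8,512,000
Adjusted estimate = 51,000,000 / 740 = 68918.9 → $68,900.

$68,900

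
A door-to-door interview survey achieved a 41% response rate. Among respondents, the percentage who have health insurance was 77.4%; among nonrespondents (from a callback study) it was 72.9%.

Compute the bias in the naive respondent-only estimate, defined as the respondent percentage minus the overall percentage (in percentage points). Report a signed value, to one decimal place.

Nonresponse fraction = 1 − 0.41 = 0.59.
Bias = (nonresponse fraction) × (respondent percentage − nonrespondent percentage)
     = 0.59 × (77.4 − 72.9) = 0.59 × 4.5 = 2.655.

+2.7 percentage points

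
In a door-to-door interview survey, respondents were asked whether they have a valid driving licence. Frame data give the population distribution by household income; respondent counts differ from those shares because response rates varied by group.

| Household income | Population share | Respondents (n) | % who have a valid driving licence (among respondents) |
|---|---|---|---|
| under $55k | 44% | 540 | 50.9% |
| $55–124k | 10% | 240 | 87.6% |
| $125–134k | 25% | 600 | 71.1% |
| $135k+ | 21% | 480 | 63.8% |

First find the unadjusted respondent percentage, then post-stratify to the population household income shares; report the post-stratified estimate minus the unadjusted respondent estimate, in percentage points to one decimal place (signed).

Naive respondent-only estimate (weights = respondent counts):
  (540/1860)×50.9 + (240/1860)×87.6 + (600/1860)×71.1 + (480/1860)×63.8 = 65.4806%
Reweighting by population household income shares:
  0.44×50.9 + 0.1×87.6 + 0.25×71.1 + 0.21×63.8 = 62.329%
Difference = 62.329 − 65.4806 = -3.1516 pp.

-3.2 percentage points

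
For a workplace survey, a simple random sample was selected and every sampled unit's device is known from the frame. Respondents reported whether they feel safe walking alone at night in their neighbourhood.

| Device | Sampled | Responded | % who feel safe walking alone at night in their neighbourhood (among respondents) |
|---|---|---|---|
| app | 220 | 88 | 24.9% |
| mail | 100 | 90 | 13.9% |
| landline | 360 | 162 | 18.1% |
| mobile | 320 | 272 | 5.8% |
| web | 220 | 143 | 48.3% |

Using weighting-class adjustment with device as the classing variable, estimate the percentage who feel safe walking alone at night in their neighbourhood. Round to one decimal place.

Class response rates: app 88/220 = 40%, mail 90/100 = 90%, landline 162/360 = 45%, mobile 272/320 = 85%, web 143/220 = 65%.
Weighting each respondent by the inverse class response rate inflates each class back to its sampled size, so the class weight is n_sampled:
  app: 220 × 24.9 = 5478
  mail: 100 × 13.9 = 1390
  landline: 360 × 18.1 = 6516
  mobile: 320 × 5.8 = 1856
  web: 220 × 48.3 = 10,626
Adjusted estimate = 25,866 / 1,220 = 21.2016 → 21.2%.

21.2%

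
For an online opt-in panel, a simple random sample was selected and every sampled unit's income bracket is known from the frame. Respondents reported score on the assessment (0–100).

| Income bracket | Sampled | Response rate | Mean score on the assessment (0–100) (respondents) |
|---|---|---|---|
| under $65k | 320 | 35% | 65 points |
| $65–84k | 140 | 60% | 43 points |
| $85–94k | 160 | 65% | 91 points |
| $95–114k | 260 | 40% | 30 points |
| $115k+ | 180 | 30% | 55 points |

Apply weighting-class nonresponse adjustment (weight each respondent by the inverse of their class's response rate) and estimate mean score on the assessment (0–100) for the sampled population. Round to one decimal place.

Each respondent's weight = sampled/responded in their class; summing within a class gives n_sampled, so:
  under $65k: 320 × 65 = 20,800
  $65–84k: 140 × 43 = 6020
  $85–94k: 160 × 91 = 14,560
  $95–114k: 260 × 30 = 7800
  $115k+: 180 × 55 = 9900
Adjusted estimate = 59,080 / 1,060 = 55.7358 → 55.7.

55.7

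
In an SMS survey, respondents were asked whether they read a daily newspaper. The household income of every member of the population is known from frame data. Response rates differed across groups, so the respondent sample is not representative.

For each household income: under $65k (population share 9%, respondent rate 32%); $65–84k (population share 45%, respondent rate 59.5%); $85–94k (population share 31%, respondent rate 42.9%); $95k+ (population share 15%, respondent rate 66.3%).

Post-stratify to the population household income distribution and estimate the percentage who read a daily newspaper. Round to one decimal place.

Weight each group's respondent value by its population share:
  under $65k: 0.09 × 32 = 2.88
  $65–84k: 0.45 × 59.5 = 26.775
  $85–94k: 0.31 × 42.9 = 13.299
  $95k+: 0.15 × 66.3 = 9.945
Post-stratified estimate = 52.899 → 52.9%.

52.9%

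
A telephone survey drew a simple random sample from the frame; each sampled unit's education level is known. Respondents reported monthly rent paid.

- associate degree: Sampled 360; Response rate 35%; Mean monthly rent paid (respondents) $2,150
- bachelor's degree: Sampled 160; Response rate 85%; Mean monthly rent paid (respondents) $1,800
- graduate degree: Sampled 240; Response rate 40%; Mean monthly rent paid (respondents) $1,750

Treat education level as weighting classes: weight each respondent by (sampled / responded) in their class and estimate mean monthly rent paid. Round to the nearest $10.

Each respondent's weight = sampled/responded in their class; summing within a class gives n_sampled, so:
  associate degree: 360 × 2150 = 774,000
  bachelor's degree: 160 × 1800 = 288,000
  graduate degree: 240 × 1750 = 420,000
Adjusted estimate = 1,482,000 / 760 = 1950 → $1,950.

$1,950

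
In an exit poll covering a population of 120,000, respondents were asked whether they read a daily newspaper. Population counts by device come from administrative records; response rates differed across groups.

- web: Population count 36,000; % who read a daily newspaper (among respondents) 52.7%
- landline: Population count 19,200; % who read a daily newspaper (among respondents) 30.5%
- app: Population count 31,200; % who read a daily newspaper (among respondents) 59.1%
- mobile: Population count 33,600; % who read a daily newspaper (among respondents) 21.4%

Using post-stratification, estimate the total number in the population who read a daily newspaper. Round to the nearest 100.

50,500

Apply each group's respondent rate to its population count:
  web: 36,000 × 52.7% = 18,972
  landline: 19,200 × 30.5% = 5856
  app: 31,200 × 59.1% = 18439.2
  mobile: 33,600 × 21.4% = 7190.4
Estimated total = 50457.6 → 50,500.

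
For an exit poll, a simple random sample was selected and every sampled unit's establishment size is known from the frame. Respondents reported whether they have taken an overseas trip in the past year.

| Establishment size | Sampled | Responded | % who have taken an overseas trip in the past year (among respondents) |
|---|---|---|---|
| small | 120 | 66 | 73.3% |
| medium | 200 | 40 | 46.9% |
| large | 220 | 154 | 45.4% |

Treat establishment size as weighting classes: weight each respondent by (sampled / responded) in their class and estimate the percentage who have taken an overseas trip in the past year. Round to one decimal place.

52.2%

Class response rates: small 66/120 = 55%, medium 40/200 = 20%, large 154/220 = 70%.
Weighting each respondent by the inverse class response rate inflates each class back to its sampled size, so the class weight is n_sampled:
  small: 120 × 73.3 = 8796
  medium: 200 × 46.9 = 9380
  large: 220 × 45.4 = 9988
Adjusted estimate = 28,164 / 540 = 52.1556 → 52.2%.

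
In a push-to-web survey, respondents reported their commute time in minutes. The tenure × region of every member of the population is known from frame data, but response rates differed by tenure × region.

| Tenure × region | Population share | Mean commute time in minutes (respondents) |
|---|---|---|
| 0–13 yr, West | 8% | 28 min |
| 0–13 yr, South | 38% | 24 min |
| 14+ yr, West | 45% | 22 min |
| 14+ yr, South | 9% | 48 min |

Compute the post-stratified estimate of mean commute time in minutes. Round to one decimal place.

Post-stratification weights by population share, not respondent share:
  0–13 yr, West: 0.08 × 28 = 2.24
  0–13 yr, South: 0.38 × 24 = 9.12
  14+ yr, West: 0.45 × 22 = 9.9
  14+ yr, South: 0.09 × 48 = 4.32
Post-stratified estimate = 25.58 → 25.6.

25.6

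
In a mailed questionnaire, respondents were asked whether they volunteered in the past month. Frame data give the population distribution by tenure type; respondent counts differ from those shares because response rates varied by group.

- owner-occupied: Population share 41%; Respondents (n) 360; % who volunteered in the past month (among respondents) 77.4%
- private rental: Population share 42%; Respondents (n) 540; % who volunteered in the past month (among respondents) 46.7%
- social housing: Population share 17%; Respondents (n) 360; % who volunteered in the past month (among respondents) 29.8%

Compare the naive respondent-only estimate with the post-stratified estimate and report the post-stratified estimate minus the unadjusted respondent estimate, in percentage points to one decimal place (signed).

+5.8 percentage points

Unadjusted (pooled respondent) estimate weights by respondent counts:
  (360/1260)×77.4 + (540/1260)×46.7 + (360/1260)×29.8 = 50.6429%
Post-stratified estimate weights by population shares:
  0.41×77.4 + 0.42×46.7 + 0.17×29.8 = 56.414%
Difference = 56.414 − 50.6429 = 5.7711 pp.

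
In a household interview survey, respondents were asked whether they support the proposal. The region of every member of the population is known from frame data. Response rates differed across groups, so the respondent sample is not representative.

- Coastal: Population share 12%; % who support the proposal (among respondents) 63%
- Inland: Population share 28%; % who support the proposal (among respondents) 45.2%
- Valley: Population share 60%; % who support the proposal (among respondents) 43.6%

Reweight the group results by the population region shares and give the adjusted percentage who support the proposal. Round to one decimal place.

46.4%

Weight each group's respondent value by its population share:
  Coastal: 0.12 × 63 = 7.56
  Inland: 0.28 × 45.2 = 12.656
  Valley: 0.6 × 43.6 = 26.16
Post-stratified estimate = 46.376 → 46.4%.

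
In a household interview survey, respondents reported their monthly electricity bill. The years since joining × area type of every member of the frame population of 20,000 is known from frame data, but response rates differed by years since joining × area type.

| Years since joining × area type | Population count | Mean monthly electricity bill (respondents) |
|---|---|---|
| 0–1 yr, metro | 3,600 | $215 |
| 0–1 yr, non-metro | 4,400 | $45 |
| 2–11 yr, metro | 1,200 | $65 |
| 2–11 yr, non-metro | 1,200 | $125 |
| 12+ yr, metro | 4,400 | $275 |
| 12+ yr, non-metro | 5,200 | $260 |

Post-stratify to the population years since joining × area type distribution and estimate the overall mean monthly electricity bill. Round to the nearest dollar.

Post-stratification weights by population share, not respondent share:
  0–1 yr, metro: (3,600/20,000) × 215 = 38.7
  0–1 yr, non-metro: (4,400/20,000) × 45 = 9.9
  2–11 yr, metro: (1,200/20,000) × 65 = 3.9
  2–11 yr, non-metro: (1,200/20,000) × 125 = 7.5
  12+ yr, metro: (4,400/20,000) × 275 = 60.5
  12+ yr, non-metro: (5,200/20,000) × 260 = 67.6
Post-stratified estimate = 188.1 → $188.

$188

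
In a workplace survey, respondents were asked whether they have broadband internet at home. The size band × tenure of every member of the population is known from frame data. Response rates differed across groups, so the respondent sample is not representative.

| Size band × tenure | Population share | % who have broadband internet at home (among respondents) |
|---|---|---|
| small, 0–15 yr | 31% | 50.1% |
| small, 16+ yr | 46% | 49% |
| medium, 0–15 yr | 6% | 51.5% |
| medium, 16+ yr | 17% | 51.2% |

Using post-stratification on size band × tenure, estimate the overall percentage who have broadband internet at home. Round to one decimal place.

49.9%

Weight each group's respondent value by its population share:
  small, 0–15 yr: 0.31 × 50.1 = 15.531
  small, 16+ yr: 0.46 × 49 = 22.54
  medium, 0–15 yr: 0.06 × 51.5 = 3.09
  medium, 16+ yr: 0.17 × 51.2 = 8.704
Post-stratified estimate = 49.865 → 49.9%.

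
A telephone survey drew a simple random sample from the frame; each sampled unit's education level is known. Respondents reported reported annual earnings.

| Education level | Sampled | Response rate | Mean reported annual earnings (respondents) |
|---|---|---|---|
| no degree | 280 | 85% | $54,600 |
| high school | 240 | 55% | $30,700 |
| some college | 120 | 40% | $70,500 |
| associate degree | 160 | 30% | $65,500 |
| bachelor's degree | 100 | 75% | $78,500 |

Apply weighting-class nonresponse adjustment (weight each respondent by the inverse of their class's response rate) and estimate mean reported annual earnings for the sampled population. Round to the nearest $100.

$54,900

Weighting each respondent by the inverse class response rate inflates each class back to its sampled size, so the class weight is n_sampled:
  no degree: 280 × 54,600 = 15,288,000
  high school: 240 × 30,700 = 7,368,000
  some college: 120 × 70,500 = 8,460,000
  associate degree: 160 × 65,500 = 10,480,000
  bachelor's degree: 100 × 78,500 = 7,850,000
Adjusted estimate = 49,446,000 / 900 = 54,940 → $54,900.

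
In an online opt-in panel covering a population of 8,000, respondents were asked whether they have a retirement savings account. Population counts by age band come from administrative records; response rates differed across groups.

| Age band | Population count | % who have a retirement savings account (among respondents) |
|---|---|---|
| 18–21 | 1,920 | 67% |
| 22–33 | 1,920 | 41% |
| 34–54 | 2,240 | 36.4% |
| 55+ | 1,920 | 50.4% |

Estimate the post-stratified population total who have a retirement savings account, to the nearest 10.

Estimated count per cell = population count × respondent percentage:
  18–21: 1,920 × 67% = 1286.4
  22–33: 1,920 × 41% = 787.2
  34–54: 2,240 × 36.4% = 815.36
  55+: 1,920 × 50.4% = 967.68
Estimated total = 3856.64 → 3,860.

3,860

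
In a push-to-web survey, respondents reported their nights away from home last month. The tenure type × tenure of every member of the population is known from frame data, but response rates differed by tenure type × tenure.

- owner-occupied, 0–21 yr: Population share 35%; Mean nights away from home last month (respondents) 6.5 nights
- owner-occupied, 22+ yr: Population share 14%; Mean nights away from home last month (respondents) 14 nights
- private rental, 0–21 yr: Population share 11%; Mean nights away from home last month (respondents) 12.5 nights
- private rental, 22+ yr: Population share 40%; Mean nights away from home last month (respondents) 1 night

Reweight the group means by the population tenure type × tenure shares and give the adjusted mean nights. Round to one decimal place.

6.0

Each cell contributes population-share × respondent value:
  owner-occupied, 0–21 yr: 0.35 × 6.5 = 2.275
  owner-occupied, 22+ yr: 0.14 × 14 = 1.96
  private rental, 0–21 yr: 0.11 × 12.5 = 1.375
  private rental, 22+ yr: 0.4 × 1 = 0.4
Post-stratified estimate = 6.01 → 6.0.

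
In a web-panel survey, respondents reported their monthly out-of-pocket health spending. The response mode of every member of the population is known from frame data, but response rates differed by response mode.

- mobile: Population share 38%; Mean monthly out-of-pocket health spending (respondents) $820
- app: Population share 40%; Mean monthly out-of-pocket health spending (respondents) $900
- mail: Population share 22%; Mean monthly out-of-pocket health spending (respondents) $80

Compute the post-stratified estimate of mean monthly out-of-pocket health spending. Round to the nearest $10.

Post-stratification weights by population share, not respondent share:
  mobile: 0.38 × 820 = 311.6
  app: 0.4 × 900 = 360
  mail: 0.22 × 80 = 17.6
Post-stratified estimate = 689.2 → $690.

$690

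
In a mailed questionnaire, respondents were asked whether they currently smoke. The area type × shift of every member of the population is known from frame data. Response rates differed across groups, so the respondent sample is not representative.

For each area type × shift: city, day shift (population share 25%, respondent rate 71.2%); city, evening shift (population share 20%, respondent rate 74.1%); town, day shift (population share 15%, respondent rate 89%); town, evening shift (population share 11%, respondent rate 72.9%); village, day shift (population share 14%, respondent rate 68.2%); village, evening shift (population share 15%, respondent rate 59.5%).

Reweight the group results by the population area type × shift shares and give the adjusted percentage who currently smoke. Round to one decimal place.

72.5%

Each cell contributes population-share × respondent value:
  city, day shift: 0.25 × 71.2 = 17.8
  city, evening shift: 0.2 × 74.1 = 14.82
  town, day shift: 0.15 × 89 = 13.35
  town, evening shift: 0.11 × 72.9 = 8.019
  village, day shift: 0.14 × 68.2 = 9.548
  village, evening shift: 0.15 × 59.5 = 8.925
Post-stratified estimate = 72.462 → 72.5%.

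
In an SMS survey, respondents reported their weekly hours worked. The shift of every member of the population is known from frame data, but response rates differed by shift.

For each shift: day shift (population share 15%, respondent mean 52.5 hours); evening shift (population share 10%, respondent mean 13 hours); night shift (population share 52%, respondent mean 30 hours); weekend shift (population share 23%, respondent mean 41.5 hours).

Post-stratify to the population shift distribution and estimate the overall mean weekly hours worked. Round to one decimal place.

Post-stratification weights by population share, not respondent share:
  day shift: 0.15 × 52.5 = 7.875
  evening shift: 0.1 × 13 = 1.3
  night shift: 0.52 × 30 = 15.6
  weekend shift: 0.23 × 41.5 = 9.545
Post-stratified estimate = 34.32 → 34.3.

34.3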